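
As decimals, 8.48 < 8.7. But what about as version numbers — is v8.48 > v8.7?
True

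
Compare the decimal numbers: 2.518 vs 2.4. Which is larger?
2.518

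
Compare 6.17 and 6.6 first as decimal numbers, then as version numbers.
As decimals: 6.17 < 6.6. As versions: v6.17 > v6.6 (minor version 17 > 6).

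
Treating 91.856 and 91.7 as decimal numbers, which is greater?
91.856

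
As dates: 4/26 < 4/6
False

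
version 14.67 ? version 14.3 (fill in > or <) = >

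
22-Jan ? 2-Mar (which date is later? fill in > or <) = <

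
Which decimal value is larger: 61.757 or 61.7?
61.757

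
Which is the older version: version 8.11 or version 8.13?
version 8.11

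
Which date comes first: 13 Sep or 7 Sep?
7 Sep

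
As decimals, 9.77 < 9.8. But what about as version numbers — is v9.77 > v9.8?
True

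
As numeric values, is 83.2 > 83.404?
False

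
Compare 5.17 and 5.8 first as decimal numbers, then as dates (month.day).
As decimals: 5.17 < 5.8. As dates: 5/17 is later than 5/8 (day 17 > day 8).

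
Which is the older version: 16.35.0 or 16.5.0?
16.5.0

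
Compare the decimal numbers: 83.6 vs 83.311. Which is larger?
83.6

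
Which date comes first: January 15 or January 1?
January 1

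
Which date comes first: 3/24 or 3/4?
3/4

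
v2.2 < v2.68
True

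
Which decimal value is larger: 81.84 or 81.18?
81.84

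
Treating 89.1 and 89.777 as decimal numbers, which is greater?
89.777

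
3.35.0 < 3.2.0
False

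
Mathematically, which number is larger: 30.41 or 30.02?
30.41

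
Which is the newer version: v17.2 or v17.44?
v17.44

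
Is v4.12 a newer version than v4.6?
Yes. Version numbers are compared segment by segment as integers, not as decimals: minor version 12 > 6, so v4.12 > v4.6 (even though the decimal 4.12 < 4.6).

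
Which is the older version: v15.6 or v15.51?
v15.6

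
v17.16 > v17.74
False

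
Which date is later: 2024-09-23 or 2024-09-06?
2024-09-23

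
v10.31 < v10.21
False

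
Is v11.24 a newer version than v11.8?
Yes. Version numbers are compared segment by segment as integers, not as decimals: minor version 24 > 8, so v11.24 > v11.8 (even though the decimal 11.24 < 11.8).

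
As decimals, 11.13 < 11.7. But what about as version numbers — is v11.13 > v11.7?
True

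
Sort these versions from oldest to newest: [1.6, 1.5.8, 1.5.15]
[1.5.8, 1.5.15, 1.6]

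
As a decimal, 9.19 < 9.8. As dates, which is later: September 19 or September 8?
September 19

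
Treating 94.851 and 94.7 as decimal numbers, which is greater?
94.851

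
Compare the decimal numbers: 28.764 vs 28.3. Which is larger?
28.764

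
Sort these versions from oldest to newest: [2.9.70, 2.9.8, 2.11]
[2.9.8, 2.9.70, 2.11]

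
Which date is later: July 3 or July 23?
July 23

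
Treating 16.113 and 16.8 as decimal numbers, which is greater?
16.8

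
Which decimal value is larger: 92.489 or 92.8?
92.8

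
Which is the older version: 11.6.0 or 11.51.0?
11.6.0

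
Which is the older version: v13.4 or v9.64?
v9.64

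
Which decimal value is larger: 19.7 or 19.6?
19.7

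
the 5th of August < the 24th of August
True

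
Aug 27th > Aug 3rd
True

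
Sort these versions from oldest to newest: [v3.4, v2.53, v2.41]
[v2.41, v2.53, v3.4]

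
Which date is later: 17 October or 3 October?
17 October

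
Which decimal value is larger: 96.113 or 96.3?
96.3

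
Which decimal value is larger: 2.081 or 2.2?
2.2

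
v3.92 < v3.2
False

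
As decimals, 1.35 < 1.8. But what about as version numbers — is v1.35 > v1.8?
True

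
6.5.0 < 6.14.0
True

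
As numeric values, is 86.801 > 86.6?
True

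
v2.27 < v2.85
True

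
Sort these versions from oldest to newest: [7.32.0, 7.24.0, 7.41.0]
[7.24.0, 7.32.0, 7.41.0]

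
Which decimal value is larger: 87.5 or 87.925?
87.925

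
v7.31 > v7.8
True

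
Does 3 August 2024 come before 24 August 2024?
Yes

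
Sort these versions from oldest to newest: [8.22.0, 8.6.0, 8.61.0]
[8.6.0, 8.22.0, 8.61.0]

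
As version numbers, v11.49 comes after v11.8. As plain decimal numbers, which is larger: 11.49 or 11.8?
11.8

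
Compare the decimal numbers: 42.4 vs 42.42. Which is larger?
42.42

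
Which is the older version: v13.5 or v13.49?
v13.5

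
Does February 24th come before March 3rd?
Yes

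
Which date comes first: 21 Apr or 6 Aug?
21 Apr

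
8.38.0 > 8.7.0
True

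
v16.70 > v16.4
True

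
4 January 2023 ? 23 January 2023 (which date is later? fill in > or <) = <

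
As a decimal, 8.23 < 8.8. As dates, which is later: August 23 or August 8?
August 23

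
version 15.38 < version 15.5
False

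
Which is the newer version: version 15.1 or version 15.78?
version 15.78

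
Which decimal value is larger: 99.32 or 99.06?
99.32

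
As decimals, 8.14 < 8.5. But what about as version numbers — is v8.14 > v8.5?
True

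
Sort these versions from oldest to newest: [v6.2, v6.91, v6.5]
[v6.2, v6.5, v6.91]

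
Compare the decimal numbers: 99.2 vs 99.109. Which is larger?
99.2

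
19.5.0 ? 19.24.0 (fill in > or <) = <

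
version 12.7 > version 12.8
False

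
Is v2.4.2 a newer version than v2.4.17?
No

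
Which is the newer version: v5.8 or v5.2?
v5.8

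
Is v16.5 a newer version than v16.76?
No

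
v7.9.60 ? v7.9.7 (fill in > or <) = >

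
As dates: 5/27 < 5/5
False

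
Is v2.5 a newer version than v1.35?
Yes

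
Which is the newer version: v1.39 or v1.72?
v1.72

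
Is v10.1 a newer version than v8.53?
Yes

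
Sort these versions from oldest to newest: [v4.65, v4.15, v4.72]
[v4.15, v4.65, v4.72]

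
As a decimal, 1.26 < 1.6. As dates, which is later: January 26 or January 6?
January 26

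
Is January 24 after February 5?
No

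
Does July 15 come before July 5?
No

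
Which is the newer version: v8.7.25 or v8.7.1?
v8.7.25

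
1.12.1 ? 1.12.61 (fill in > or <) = <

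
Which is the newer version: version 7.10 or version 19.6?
version 19.6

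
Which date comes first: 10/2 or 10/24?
10/2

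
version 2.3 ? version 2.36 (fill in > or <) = <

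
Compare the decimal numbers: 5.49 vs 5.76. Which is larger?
5.76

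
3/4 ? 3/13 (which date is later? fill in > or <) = <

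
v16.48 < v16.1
False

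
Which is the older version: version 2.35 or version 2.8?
version 2.8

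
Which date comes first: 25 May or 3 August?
25 May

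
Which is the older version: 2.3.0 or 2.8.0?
2.3.0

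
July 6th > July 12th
False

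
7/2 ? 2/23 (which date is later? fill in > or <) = >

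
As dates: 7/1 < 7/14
True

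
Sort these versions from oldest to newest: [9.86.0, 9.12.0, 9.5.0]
[9.5.0, 9.12.0, 9.86.0]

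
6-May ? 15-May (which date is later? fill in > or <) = <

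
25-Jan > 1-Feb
False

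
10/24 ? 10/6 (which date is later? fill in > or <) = >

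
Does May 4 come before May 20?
Yes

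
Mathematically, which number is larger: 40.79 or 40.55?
40.79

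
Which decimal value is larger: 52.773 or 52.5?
52.773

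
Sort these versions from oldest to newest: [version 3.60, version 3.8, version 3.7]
[version 3.7, version 3.8, version 3.60]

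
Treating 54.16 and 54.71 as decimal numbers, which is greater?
54.71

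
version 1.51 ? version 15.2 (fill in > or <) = <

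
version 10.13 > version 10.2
True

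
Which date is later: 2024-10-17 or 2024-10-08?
2024-10-17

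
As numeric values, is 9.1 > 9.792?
False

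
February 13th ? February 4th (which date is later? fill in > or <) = >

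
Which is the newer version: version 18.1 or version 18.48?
version 18.48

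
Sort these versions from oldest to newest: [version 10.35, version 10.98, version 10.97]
[version 10.35, version 10.97, version 10.98]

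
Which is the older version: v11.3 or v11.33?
v11.3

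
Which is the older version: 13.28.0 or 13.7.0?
13.7.0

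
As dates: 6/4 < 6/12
True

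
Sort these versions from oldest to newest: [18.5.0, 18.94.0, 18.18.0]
[18.5.0, 18.18.0, 18.94.0]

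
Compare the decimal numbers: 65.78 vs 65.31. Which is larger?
65.78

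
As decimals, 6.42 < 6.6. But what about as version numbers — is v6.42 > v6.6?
True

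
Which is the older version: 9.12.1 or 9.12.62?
9.12.1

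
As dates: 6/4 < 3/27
False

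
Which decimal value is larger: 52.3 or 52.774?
52.774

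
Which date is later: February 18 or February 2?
February 18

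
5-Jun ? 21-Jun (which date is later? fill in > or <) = <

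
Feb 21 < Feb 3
False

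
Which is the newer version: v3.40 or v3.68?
v3.68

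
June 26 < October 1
True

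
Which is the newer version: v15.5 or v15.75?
v15.75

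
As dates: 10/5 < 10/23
True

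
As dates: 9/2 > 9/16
False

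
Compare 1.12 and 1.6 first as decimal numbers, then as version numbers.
As decimals: 1.12 < 1.6. As versions: v1.12 > v1.6 (minor version 12 > 6).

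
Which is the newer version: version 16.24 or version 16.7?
version 16.24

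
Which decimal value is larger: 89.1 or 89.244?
89.244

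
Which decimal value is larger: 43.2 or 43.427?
43.427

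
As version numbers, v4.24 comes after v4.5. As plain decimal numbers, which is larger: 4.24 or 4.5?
4.5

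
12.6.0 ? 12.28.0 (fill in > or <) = <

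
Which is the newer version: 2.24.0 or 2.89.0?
2.89.0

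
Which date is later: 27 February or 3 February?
27 February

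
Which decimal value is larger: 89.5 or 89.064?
89.5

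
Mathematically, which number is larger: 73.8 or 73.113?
73.8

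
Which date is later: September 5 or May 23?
September 5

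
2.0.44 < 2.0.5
False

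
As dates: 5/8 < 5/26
True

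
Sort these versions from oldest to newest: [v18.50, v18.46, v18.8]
[v18.8, v18.46, v18.50]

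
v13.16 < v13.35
True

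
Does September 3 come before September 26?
Yes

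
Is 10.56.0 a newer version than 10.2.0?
Yes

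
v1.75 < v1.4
False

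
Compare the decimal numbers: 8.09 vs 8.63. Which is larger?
8.63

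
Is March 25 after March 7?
Yes. Day 25 comes after day 7 in March — this is a date comparison, not a decimal one (the decimal 3.25 would be smaller than 3.7).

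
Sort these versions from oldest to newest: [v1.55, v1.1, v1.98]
[v1.1, v1.55, v1.98]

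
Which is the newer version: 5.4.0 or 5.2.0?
5.4.0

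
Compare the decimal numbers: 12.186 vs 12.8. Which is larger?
12.8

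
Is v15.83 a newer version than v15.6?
Yes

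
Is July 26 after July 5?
Yes. Day 26 comes after day 5 in July — this is a date comparison, not a decimal one (the decimal 7.26 would be smaller than 7.5).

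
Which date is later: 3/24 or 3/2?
3/24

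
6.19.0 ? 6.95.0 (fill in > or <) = <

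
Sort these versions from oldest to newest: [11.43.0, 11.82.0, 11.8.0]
[11.8.0, 11.43.0, 11.82.0]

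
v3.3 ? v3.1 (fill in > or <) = >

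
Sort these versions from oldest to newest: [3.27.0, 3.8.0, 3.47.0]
[3.8.0, 3.27.0, 3.47.0]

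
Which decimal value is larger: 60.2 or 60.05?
60.2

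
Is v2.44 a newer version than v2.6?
Yes. Version numbers are compared segment by segment as integers, not as decimals: minor version 44 > 6, so v2.44 > v2.6 (even though the decimal 2.44 < 2.6).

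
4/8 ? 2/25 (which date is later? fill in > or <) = >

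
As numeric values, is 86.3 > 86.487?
False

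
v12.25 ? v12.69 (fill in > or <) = <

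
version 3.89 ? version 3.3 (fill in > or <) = >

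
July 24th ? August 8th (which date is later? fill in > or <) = <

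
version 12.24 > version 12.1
True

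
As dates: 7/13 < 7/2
False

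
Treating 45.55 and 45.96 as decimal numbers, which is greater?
45.96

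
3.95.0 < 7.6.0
True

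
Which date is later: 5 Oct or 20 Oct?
20 Oct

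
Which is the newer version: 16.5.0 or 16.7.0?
16.7.0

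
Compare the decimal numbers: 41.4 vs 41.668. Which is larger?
41.668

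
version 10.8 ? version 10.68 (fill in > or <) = <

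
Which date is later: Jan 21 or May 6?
May 6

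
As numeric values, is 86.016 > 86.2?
False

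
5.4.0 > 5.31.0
False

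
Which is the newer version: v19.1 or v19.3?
v19.3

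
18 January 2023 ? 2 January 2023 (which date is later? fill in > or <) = >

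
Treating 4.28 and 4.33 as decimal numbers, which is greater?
4.33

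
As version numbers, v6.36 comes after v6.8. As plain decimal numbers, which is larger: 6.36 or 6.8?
6.8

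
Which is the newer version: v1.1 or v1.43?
v1.43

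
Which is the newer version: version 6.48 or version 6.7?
version 6.48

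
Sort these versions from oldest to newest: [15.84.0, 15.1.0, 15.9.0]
[15.1.0, 15.9.0, 15.84.0]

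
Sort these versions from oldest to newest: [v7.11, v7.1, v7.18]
[v7.1, v7.11, v7.18]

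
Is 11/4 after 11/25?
No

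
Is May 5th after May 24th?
No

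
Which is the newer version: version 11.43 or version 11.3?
version 11.43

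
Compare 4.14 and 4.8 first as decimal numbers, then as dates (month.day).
As decimals: 4.14 < 4.8. As dates: 4/14 is later than 4/8 (day 14 > day 8).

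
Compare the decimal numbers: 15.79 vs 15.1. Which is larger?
15.79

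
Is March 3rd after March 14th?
No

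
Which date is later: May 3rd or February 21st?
May 3rd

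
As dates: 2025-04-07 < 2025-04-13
True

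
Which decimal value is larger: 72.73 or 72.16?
72.73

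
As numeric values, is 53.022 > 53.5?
False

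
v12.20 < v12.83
True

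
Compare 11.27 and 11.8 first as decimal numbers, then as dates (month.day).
As decimals: 11.27 < 11.8. As dates: 11/27 is later than 11/8 (day 27 > day 8).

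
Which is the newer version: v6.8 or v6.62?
v6.62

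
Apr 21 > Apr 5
True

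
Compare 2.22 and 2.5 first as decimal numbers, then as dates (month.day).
As decimals: 2.22 < 2.5. As dates: 2/22 is later than 2/5 (day 22 > day 5).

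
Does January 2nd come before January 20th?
Yes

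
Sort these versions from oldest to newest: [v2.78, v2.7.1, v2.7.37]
[v2.7.1, v2.7.37, v2.78]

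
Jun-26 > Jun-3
True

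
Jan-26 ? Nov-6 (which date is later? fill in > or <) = <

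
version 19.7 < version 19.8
True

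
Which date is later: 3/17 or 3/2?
3/17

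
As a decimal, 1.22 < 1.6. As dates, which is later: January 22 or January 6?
January 22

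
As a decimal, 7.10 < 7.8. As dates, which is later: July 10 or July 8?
July 10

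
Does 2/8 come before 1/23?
No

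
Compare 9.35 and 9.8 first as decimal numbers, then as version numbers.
As decimals: 9.35 < 9.8. As versions: v9.35 > v9.8 (minor version 35 > 8).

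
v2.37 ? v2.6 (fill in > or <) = >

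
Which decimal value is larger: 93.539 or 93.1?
93.539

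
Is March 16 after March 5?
Yes. Day 16 comes after day 5 in March — this is a date comparison, not a decimal one (the decimal 3.16 would be smaller than 3.5).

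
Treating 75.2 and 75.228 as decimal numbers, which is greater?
75.228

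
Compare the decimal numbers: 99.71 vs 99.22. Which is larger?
99.71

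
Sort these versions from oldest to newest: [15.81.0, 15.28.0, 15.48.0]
[15.28.0, 15.48.0, 15.81.0]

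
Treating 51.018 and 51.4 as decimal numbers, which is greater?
51.4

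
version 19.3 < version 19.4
True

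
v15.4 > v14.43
True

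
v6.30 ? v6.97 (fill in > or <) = <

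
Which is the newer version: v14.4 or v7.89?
v14.4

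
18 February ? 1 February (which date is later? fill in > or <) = >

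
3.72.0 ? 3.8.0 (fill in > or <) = >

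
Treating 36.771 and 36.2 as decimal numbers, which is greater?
36.771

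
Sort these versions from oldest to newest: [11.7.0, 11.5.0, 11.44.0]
[11.5.0, 11.7.0, 11.44.0]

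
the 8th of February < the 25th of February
True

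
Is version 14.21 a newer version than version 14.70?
No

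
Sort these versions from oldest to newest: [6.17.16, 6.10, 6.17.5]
[6.10, 6.17.5, 6.17.16]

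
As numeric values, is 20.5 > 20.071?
True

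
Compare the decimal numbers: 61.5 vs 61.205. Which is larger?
61.5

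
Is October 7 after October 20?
No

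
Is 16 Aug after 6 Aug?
Yes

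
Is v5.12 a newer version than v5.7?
Yes. Version numbers are compared segment by segment as integers, not as decimals: minor version 12 > 7, so v5.12 > v5.7 (even though the decimal 5.12 < 5.7).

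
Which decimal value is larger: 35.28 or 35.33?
35.33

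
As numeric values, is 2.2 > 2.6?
False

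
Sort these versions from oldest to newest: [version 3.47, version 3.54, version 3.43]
[version 3.43, version 3.47, version 3.54]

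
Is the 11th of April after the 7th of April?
Yes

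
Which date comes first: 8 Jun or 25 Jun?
8 Jun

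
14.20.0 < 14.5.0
False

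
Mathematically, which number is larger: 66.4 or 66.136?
66.4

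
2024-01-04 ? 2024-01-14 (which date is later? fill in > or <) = <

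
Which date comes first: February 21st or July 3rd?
February 21st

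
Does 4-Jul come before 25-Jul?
Yes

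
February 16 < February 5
False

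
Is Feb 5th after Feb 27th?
No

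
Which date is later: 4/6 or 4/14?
4/14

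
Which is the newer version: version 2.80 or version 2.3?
version 2.80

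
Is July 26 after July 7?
Yes. Day 26 comes after day 7 in July — this is a date comparison, not a decimal one (the decimal 7.26 would be smaller than 7.7).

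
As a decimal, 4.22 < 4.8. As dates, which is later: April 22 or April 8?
April 22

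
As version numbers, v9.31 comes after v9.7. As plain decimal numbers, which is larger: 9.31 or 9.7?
9.7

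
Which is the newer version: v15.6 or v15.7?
v15.7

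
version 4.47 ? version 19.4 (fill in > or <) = <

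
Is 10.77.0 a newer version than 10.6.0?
Yes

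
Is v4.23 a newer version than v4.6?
Yes. Version numbers are compared segment by segment as integers, not as decimals: minor version 23 > 6, so v4.23 > v4.6 (even though the decimal 4.23 < 4.6).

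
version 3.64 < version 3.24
False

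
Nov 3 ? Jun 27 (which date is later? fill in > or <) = >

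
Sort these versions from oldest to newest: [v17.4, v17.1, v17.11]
[v17.1, v17.4, v17.11]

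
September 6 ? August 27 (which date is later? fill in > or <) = >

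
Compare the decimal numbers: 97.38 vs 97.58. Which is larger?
97.58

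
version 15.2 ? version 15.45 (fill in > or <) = <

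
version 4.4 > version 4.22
False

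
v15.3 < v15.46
True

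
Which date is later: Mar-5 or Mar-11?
Mar-11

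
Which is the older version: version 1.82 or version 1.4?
version 1.4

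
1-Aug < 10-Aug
True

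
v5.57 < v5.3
False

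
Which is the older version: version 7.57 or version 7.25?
version 7.25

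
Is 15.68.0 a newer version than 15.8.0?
Yes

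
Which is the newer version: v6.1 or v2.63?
v6.1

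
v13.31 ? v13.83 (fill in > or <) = <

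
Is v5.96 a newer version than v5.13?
Yes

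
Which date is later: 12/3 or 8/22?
12/3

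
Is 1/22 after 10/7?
No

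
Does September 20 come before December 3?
Yes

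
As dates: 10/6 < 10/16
True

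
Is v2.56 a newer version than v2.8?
Yes. Version numbers are compared segment by segment as integers, not as decimals: minor version 56 > 8, so v2.56 > v2.8 (even though the decimal 2.56 < 2.8).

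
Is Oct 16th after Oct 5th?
Yes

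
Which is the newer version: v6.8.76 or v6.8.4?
v6.8.76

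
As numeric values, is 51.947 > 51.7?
True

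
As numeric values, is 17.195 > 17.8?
False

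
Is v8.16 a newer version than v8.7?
Yes. Version numbers are compared segment by segment as integers, not as decimals: minor version 16 > 7, so v8.16 > v8.7 (even though the decimal 8.16 < 8.7).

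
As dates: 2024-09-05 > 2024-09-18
False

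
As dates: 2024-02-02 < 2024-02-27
True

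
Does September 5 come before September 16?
Yes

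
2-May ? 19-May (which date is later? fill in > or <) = <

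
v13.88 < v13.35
False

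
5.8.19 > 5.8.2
True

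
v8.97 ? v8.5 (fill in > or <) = >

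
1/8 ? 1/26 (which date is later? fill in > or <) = <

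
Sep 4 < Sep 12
True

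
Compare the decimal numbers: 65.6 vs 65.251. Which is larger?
65.6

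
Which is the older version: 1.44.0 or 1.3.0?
1.3.0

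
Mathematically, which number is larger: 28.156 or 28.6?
28.6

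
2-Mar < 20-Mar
True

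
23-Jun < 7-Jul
True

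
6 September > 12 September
False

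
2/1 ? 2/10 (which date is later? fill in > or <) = <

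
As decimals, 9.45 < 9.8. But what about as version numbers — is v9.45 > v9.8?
True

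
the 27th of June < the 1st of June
False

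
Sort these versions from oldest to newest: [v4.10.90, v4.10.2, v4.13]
[v4.10.2, v4.10.90, v4.13]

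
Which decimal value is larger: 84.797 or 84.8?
84.8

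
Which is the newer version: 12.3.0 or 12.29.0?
12.29.0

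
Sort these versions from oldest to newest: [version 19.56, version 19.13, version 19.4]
[version 19.4, version 19.13, version 19.56]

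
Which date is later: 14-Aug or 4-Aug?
14-Aug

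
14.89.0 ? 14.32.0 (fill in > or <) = >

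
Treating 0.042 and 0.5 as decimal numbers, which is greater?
0.5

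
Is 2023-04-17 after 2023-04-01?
Yes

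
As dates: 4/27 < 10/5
True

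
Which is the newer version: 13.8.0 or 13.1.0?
13.8.0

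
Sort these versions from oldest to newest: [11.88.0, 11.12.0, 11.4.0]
[11.4.0, 11.12.0, 11.88.0]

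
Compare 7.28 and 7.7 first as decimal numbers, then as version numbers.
As decimals: 7.28 < 7.7. As versions: v7.28 > v7.7 (minor version 28 > 7).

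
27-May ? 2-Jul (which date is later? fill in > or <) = <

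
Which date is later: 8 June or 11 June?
11 June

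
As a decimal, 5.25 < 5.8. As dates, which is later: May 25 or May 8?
May 25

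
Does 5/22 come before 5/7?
No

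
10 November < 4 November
False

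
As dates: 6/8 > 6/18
False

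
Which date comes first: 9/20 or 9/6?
9/6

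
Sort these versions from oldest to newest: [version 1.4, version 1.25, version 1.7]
[version 1.4, version 1.7, version 1.25]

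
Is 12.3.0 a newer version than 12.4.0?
No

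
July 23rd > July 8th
True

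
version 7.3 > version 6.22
True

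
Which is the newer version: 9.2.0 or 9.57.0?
9.57.0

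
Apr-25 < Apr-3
False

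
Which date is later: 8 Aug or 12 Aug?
12 Aug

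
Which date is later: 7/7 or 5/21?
7/7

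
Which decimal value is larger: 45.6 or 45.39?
45.6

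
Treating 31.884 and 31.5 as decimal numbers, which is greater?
31.884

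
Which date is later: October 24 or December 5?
December 5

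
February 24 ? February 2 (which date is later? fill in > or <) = >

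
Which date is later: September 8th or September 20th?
September 20th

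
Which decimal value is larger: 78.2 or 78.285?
78.285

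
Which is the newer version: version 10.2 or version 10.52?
version 10.52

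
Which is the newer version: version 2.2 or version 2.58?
version 2.58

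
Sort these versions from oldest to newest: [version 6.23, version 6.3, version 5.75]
[version 5.75, version 6.3, version 6.23]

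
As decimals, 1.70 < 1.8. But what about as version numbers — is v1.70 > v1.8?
True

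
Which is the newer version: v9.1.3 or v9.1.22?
v9.1.22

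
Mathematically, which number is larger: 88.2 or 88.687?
88.687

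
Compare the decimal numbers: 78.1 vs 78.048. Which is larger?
78.1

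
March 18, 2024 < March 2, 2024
False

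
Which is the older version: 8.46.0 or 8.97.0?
8.46.0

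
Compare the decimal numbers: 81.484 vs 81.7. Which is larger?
81.7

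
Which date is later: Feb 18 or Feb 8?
Feb 18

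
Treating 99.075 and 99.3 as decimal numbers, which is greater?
99.3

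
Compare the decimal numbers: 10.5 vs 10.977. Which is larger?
10.977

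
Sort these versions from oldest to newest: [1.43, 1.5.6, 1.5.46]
[1.5.6, 1.5.46, 1.43]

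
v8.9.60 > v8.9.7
True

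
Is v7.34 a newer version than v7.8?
Yes. Version numbers are compared segment by segment as integers, not as decimals: minor version 34 > 8, so v7.34 > v7.8 (even though the decimal 7.34 < 7.8).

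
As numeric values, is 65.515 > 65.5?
True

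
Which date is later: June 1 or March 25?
June 1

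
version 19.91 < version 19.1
False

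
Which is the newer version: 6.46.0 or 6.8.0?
6.46.0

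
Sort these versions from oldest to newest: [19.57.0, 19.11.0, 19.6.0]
[19.6.0, 19.11.0, 19.57.0]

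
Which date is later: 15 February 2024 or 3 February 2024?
15 February 2024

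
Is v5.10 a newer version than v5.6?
Yes. Version numbers are compared segment by segment as integers, not as decimals: minor version 10 > 6, so v5.10 > v5.6 (even though the decimal 5.10 < 5.6).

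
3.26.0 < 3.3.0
False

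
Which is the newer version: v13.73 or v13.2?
v13.73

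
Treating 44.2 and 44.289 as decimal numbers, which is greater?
44.289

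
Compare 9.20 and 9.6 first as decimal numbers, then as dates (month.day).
As decimals: 9.20 < 9.6. As dates: 9/20 is later than 9/6 (day 20 > day 6).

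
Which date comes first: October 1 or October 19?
October 1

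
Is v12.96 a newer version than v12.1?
Yes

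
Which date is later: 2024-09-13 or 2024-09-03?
2024-09-13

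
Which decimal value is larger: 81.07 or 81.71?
81.71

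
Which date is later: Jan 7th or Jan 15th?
Jan 15th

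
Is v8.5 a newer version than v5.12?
Yes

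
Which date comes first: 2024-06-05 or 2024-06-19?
2024-06-05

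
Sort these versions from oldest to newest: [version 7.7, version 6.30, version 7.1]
[version 6.30, version 7.1, version 7.7]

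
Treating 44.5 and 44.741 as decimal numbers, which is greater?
44.741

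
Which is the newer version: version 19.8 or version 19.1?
version 19.8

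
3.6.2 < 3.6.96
True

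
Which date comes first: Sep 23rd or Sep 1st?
Sep 1st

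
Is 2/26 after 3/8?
No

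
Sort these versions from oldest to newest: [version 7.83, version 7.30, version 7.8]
[version 7.8, version 7.30, version 7.83]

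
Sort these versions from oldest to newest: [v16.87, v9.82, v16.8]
[v9.82, v16.8, v16.87]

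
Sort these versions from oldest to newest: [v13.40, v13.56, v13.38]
[v13.38, v13.40, v13.56]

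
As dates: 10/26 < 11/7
True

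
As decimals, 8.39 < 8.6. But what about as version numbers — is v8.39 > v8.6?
True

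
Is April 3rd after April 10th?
No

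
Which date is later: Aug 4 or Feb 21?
Aug 4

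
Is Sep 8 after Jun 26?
Yes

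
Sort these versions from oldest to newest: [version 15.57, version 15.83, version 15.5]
[version 15.5, version 15.57, version 15.83]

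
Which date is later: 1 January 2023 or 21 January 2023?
21 January 2023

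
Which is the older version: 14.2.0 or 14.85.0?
14.2.0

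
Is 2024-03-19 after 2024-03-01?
Yes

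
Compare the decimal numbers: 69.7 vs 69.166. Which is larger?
69.7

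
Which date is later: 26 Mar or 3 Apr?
3 Apr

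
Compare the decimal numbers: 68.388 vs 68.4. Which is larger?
68.4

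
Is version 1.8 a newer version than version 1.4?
Yes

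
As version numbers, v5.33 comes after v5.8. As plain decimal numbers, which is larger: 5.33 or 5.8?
5.8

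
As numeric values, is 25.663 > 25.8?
False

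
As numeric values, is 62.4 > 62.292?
True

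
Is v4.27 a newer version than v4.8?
Yes. Version numbers are compared segment by segment as integers, not as decimals: minor version 27 > 8, so v4.27 > v4.8 (even though the decimal 4.27 < 4.8).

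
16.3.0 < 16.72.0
True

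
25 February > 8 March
False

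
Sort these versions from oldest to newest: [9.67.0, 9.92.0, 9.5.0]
[9.5.0, 9.67.0, 9.92.0]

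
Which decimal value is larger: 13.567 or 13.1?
13.567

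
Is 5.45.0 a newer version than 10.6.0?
No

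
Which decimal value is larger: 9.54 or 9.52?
9.54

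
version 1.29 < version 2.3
True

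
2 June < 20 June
True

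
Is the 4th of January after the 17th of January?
No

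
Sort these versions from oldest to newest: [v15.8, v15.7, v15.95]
[v15.7, v15.8, v15.95]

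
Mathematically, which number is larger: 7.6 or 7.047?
7.6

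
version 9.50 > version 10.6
False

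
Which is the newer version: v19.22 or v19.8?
v19.22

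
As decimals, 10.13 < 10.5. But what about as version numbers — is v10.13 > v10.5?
True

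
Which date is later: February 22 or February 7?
February 22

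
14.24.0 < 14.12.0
False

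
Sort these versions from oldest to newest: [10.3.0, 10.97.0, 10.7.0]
[10.3.0, 10.7.0, 10.97.0]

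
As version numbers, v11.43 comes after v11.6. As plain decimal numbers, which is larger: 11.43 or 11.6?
11.6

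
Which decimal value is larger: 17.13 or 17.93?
17.93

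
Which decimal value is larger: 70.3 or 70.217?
70.3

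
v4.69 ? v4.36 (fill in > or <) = >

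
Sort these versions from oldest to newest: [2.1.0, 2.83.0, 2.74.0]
[2.1.0, 2.74.0, 2.83.0]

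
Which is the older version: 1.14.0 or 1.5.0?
1.5.0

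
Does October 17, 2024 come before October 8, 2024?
No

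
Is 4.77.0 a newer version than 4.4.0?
Yes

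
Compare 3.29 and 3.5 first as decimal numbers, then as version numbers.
As decimals: 3.29 < 3.5. As versions: v3.29 > v3.5 (minor version 29 > 5).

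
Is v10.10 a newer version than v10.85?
No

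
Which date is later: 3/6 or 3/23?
3/23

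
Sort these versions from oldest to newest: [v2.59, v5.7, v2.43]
[v2.43, v2.59, v5.7]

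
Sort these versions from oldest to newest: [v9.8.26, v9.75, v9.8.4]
[v9.8.4, v9.8.26, v9.75]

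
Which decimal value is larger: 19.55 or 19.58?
19.58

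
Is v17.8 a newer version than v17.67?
No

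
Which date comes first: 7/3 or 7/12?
7/3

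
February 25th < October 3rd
True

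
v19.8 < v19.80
True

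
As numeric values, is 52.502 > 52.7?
False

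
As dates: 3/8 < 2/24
False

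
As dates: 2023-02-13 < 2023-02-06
False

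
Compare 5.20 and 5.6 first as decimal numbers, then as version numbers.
As decimals: 5.20 < 5.6. As versions: v5.20 > v5.6 (minor version 20 > 6).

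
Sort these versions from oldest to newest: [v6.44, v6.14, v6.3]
[v6.3, v6.14, v6.44]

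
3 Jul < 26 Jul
True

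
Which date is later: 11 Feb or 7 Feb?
11 Feb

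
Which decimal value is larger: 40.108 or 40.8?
40.8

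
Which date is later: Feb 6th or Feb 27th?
Feb 27th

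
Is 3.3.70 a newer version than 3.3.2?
Yes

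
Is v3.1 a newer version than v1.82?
Yes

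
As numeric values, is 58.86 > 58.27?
True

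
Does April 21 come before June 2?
Yes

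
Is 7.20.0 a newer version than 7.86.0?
No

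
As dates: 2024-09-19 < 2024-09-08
False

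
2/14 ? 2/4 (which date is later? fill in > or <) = >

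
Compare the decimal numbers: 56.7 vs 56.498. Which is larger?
56.7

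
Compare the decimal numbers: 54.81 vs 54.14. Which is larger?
54.81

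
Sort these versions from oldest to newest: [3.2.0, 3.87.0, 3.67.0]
[3.2.0, 3.67.0, 3.87.0]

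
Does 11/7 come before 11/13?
Yes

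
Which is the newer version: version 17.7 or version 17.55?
version 17.55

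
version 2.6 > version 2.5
True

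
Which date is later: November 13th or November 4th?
November 13th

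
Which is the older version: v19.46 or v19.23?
v19.23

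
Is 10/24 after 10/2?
Yes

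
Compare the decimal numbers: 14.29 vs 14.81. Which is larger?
14.81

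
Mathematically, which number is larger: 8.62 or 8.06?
8.62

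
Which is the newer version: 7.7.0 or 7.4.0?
7.7.0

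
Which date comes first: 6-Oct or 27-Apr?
27-Apr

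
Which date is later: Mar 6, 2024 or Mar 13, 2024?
Mar 13, 2024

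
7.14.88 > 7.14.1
True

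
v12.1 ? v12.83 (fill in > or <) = <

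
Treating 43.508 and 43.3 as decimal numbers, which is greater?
43.508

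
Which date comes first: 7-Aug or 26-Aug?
7-Aug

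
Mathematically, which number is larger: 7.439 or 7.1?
7.439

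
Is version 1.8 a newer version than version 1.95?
No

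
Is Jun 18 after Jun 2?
Yes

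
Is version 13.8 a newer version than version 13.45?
No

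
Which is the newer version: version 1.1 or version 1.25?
version 1.25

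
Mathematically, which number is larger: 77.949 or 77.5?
77.949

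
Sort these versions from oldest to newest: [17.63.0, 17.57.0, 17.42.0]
[17.42.0, 17.57.0, 17.63.0]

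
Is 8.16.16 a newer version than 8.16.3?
Yes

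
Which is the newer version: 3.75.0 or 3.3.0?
3.75.0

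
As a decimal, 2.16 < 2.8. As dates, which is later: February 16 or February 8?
February 16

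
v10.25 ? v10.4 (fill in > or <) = >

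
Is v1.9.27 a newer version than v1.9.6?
Yes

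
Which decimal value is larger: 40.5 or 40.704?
40.704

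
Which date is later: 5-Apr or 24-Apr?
24-Apr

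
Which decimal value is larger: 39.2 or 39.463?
39.463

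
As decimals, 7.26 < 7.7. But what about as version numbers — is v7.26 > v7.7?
True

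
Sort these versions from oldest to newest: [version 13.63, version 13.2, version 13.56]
[version 13.2, version 13.56, version 13.63]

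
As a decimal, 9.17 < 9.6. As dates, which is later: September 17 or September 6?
September 17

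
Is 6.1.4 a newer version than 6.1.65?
No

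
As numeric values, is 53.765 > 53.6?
True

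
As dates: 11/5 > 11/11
False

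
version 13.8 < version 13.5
False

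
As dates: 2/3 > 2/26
False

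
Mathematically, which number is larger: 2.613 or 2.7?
2.7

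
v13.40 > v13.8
True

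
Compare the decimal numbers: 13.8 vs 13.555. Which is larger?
13.8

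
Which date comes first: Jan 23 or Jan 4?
Jan 4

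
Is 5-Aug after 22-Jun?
Yes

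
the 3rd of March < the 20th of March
True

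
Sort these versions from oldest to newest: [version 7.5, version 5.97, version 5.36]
[version 5.36, version 5.97, version 7.5]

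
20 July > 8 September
False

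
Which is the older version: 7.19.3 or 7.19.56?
7.19.3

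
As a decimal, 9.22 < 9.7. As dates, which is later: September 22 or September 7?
September 22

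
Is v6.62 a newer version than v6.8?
Yes. Version numbers are compared segment by segment as integers, not as decimals: minor version 62 > 8, so v6.62 > v6.8 (even though the decimal 6.62 < 6.8).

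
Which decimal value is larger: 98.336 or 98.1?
98.336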